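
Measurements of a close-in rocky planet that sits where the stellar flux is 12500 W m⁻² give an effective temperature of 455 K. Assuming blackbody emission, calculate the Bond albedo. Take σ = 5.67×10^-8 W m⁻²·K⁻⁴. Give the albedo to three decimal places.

0.222

Rearranging the radiative balance, α = 1 − 4σT⁴/S.
4σT⁴ = 4·5.67×10⁻⁸·(455)⁴ = 9721 W m⁻².
1−α = 9721/12500 = 0.7776, so α = 0.2224.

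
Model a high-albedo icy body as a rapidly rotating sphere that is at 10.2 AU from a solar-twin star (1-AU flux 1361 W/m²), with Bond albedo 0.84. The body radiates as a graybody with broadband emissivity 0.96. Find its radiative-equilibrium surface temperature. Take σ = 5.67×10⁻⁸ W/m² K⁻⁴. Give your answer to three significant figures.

55.7 kelvin

By the inverse-square law, S = 1361/10.2² = 13.08 W/m².
Absorbed flux (global mean): S(1−α)/4 = 13.08·0.16/4 = 0.5233 W/m².
Equating to εσT⁴ with ε = 0.96: T = (0.5233/0.96σ)^(1/4) = 55.68 K.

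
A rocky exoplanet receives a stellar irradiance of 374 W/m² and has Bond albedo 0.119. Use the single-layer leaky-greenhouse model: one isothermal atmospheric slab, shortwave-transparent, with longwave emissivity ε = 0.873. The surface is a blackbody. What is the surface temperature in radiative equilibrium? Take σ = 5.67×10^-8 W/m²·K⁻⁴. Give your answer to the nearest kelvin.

225 kelvin

Effective emission temperature (TOA balance): σT_e⁴ = S(1−α)/4 = 82.37 W/m² → T_e = 195.2 K.
For a single slab of emissivity ε, T_s⁴ = 2T_e⁴/(2−ε); thus T_s = 195.2·(1.775)^(1/4) = 225.3 K.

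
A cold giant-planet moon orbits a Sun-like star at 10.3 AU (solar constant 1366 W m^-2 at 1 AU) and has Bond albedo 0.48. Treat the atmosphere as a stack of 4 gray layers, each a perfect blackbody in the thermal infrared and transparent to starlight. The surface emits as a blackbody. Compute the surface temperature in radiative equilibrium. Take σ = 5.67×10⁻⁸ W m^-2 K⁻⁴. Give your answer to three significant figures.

110 kelvin

Flux at the orbit: S = 1366/(10.3)² = 12.88 W m^-2.
Top-of-atmosphere balance: σT_e⁴ = S(1−α)/4 = 1.674 W m^-2 → T_e = 73.71 K.
Layer-by-layer balance gives σT_s⁴ = (N+1)σT_e⁴, so T_s = 5^¼·73.71 = 110.2 K.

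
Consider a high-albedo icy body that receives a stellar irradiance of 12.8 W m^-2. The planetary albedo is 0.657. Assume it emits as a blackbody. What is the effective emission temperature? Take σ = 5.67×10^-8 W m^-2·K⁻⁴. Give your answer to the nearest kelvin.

The planet absorbs (1−α)S over its disc πR² and re-emits over 4πR², so the mean absorbed flux is (1−0.657)·12.80/4 = 1.098 W m^-2.
Balancing against σT⁴: T = (1.098/5.67×10⁻⁸)^(1/4) = 66.33 K.

66 kelvin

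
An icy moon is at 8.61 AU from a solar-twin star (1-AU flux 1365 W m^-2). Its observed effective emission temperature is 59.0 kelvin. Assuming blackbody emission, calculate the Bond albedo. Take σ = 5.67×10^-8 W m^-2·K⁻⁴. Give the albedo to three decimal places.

By the inverse-square law, S = 1365/8.61² = 18.41 W m^-2.
Rearranging the radiative balance, α = 1 − 4σT⁴/S.
4σT⁴ = 4·5.67×10⁻⁸·(59.0)⁴ = 2.748 W m^-2.
Hence α = 1 − 2.748/18.41 = 0.8507.

0.851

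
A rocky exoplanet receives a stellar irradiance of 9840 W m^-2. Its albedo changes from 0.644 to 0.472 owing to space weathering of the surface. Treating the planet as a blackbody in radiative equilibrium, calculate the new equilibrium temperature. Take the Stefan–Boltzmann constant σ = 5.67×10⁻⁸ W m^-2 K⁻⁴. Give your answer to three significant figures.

With the new albedo, S(1−α₂)/4 = 1299 W m^-2, so T₂ = 389.0 K.

389 K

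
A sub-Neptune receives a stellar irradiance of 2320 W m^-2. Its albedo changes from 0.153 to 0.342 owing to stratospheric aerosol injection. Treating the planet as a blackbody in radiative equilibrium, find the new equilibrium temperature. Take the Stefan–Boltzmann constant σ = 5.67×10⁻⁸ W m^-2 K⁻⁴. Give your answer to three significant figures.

286 kelvin

With the new albedo, S(1−α₂)/4 = 381.6 W m^-2, so T₂ = 286.4 K.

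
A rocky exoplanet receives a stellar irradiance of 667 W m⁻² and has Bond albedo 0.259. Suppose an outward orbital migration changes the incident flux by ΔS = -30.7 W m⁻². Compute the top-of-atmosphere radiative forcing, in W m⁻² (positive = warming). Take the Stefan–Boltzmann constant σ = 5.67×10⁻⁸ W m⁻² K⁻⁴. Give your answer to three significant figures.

-5.69 W m⁻²

TOA radiative forcing: ΔF = (1−α)ΔS/4 = 0.741·(-30.7)/4 = -5.687 W m⁻².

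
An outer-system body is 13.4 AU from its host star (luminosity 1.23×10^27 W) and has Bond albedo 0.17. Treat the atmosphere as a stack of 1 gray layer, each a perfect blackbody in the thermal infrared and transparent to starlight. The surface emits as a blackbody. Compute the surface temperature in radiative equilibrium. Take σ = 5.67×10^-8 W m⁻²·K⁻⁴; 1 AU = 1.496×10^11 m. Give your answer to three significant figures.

Orbital distance: d = 13.4 AU = 2.005×10^12 m.
S = L/(4πd²) = 24.36 W m⁻².
OLR = S(1−α)/4 = 5.054 W m⁻²; the top layer radiates at T_e = 97.17 K.
Layer-by-layer balance gives σT_s⁴ = (N+1)σT_e⁴, so T_s = 2^¼·97.17 = 115.6 K.

116 kelvin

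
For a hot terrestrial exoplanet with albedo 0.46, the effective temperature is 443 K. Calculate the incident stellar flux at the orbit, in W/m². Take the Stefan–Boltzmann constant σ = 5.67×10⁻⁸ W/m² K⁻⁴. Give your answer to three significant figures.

Invert the energy balance for S: S = 4σT⁴/(1−α).
σT⁴ = 5.67×10⁻⁸·(443)⁴ = 2184 W/m².
So S = 4×2184/(1−0.46) = 16180 W/m².

16200 W/m²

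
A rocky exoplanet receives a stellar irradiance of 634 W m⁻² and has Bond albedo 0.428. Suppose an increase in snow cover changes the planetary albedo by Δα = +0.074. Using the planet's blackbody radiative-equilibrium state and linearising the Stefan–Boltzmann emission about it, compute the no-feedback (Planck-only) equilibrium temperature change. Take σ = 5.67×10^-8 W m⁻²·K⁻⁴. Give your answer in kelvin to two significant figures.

-6.5 K

The baseline emission temperature is T_e = 200.0 K.
The change in absorbed flux is Δ[S(1−α)/4] = −SΔα/4 = -11.73 W m⁻².
The Planck feedback parameter is 4σT_e³ = 1.814 W m⁻²/K.
Hence the no-feedback warming is ΔF/(4σT_e³) = -6.47 K.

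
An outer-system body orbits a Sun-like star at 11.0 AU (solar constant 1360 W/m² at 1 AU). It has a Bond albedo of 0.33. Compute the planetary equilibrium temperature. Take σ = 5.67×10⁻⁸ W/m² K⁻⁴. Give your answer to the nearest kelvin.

76 kelvin

Flux at the orbit: S = 1360/(11.0)² = 11.24 W/m².
Absorbed flux (global mean): S(1−α)/4 = 11.24·0.67/4 = 1.883 W/m².
In equilibrium σT⁴ equals this, so T = 75.91 K.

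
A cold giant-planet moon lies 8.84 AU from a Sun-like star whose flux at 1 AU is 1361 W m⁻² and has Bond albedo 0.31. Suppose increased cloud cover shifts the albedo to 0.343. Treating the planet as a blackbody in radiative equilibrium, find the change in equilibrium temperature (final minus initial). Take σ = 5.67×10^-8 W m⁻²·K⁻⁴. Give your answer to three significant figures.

-1.04 kelvin

By the inverse-square law, S = 1361/8.84² = 17.42 W m⁻².
Before: T₁ = [17.42·0.69/(4σ)]^(1/4) = 85.32 K.
Final:   T₂ = [S(1−0.343)/(4σ)]^(1/4) = 84.28 K.
Change: 84.28 − 85.32 = -1.039 K.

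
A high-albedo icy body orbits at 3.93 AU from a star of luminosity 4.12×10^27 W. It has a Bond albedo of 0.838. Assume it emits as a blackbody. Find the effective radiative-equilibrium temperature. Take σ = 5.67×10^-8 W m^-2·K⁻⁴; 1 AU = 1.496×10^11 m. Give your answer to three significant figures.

161 kelvin

Orbital distance: d = 3.93 AU = 5.879×10^11 m.
S = L/(4πd²) = 948.5 W m^-2.
The planet absorbs (1−α)S over its disc πR² and re-emits over 4πR², so the mean absorbed flux is (1−0.838)·948.5/4 = 38.41 W m^-2.
Balancing against σT⁴: T = (38.41/5.67×10⁻⁸)^(1/4) = 161.3 K.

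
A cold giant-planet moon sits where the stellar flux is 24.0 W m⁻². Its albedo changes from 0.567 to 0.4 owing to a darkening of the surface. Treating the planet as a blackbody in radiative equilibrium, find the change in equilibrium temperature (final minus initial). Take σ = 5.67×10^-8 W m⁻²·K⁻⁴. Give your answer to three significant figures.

6.99 K

With α = 0.567, T₁ = 82.27 K.
With α = 0.4, T₂ = 89.26 K.
ΔT = T₂ − T₁ = 6.990 K.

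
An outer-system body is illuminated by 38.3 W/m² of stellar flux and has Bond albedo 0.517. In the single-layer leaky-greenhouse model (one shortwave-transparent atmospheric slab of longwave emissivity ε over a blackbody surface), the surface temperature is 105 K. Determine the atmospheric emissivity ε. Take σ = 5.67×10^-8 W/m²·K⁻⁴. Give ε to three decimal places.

0.658

TOA balance gives T_e = 95.03 K.
Since (2−ε)/2 = (T_e/T_s)⁴ = 0.6710, ε = 0.6579.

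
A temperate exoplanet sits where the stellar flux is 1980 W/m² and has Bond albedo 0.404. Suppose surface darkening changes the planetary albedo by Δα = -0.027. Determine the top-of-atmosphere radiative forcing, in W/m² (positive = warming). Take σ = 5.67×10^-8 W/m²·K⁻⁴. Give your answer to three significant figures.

TOA radiative forcing: ΔF = −S·Δα/4 = −1980·(-0.027)/4 = 13.37 W/m².

13.4 W/m²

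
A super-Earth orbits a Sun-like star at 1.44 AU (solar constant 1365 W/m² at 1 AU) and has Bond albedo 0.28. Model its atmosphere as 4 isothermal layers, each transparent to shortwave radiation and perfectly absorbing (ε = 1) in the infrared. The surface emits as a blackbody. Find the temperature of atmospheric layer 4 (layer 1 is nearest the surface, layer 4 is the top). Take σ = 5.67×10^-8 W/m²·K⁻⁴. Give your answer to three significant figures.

Irradiance scales as 1/d², so S = 1365 W/m² × (1/1.44)² = 658.3 W/m².
The effective emission temperature is T_e = [S(1−α)/(4σ)]^¼ = 213.8 K.
The net upward flux σT_e⁴ is constant between every pair of levels, so T_k⁴ = (N+1−k)T_e⁴.
T_4 = (1)^(1/4)·213.8 = 213.8 K.

214 K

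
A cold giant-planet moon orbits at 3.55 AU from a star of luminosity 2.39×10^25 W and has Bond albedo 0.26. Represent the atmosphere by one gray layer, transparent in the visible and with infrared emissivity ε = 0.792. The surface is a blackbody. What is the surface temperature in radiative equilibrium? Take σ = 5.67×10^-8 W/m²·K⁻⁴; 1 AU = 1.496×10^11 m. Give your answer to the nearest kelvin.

78 kelvin

d = 3.55 × 1.496×10^11 m = 5.311×10^11 m.
S = L/(4πd²) = 6.743 W/m².
Effective emission temperature (TOA balance): σT_e⁴ = S(1−α)/4 = 1.247 W/m² → T_e = 68.49 K.
Surface balance with a leaky layer gives σT_s⁴ = σT_e⁴·2/(2−ε), so T_s = T_e·[2/(2−0.792)]^(1/4) = 77.69 K.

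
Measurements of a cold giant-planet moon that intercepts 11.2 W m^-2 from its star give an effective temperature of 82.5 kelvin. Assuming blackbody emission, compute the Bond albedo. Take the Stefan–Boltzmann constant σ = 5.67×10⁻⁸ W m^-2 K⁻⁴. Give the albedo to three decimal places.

Rearranging the radiative balance, α = 1 − 4σT⁴/S.
σT⁴ = 2.627 W m^-2, so 4σT⁴ = 10.51 W m^-2.
1−α = 10.51/11.20 = 0.9381, so α = 0.0619.

0.062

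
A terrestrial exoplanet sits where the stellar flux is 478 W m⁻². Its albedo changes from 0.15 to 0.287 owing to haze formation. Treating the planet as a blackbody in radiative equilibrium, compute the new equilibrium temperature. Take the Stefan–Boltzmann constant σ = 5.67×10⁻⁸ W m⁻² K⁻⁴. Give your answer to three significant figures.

New equilibrium: T₂ = [(1−0.287)·478.0/(4σ)]^(1/4) = 196.9 K.

197 kelvin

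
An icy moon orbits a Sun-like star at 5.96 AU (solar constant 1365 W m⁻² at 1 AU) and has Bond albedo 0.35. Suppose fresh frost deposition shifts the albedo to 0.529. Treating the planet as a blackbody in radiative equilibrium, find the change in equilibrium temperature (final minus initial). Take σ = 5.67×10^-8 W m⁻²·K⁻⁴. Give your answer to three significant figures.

Irradiance scales as 1/d², so S = 1365 W m⁻² × (1/5.96)² = 38.43 W m⁻².
Initial: T₁ = [S(1−0.35)/(4σ)]^(1/4) = 102.4 K.
After:  T₂ = [38.43·0.471/(4σ)]^(1/4) = 94.52 K.
Change: 94.52 − 102.4 = -7.926 K.

-7.93 K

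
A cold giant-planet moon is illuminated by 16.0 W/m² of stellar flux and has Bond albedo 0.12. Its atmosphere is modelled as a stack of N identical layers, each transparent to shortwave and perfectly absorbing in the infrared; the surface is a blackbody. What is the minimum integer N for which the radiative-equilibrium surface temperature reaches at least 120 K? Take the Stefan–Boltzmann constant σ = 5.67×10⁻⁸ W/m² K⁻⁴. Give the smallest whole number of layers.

3

The effective emission temperature is T_e = [S(1−α)/(4σ)]^¼ = 88.76 K.
T_s = (N+1)^(1/4)·T_e ≥ 120 K requires N+1 ≥ (T_s/T_e)⁴ = (120/88.76)⁴ = 3.340.
So N ≥ 2.340; the smallest integer is N = 3.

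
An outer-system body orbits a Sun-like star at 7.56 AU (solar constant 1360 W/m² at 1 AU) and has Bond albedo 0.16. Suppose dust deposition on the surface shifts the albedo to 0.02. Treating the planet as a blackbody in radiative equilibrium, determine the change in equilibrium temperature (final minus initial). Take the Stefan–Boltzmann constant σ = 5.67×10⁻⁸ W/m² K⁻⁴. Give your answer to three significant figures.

Irradiance scales as 1/d², so S = 1360 W/m² × (1/7.56)² = 23.80 W/m².
With α = 0.16, T₁ = 96.89 K.
Final:   T₂ = [S(1−0.02)/(4σ)]^(1/4) = 100.7 K.
ΔT = T₂ − T₁ = 3.807 K.

3.81 K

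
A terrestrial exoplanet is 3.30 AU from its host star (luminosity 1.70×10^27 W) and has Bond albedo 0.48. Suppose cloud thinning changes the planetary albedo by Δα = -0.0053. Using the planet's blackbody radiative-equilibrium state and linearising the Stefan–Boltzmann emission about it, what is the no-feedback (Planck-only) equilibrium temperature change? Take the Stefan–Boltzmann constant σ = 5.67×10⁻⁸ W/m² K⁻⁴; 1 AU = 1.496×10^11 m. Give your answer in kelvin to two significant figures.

0.48 kelvin

d = 3.30 × 1.496×10^11 m = 4.937×10^11 m.
Flux at the orbit: S = L/(4πd²) = 1.70×10^27/(4π·(4.94×10^11)²) = 555.1 W/m².
The baseline emission temperature is T_e = 188.9 K.
TOA radiative forcing: ΔF = −S·Δα/4 = −555.1·(-0.0053)/4 = 0.7355 W/m².
Planck response: λ_P = 4σT_e³ = 4·5.67×10⁻⁸·(188.9)³ = 1.528 W/m²/K.
ΔT₀ = ΔF/λ_P = 0.7355/1.528 = 0.481 K.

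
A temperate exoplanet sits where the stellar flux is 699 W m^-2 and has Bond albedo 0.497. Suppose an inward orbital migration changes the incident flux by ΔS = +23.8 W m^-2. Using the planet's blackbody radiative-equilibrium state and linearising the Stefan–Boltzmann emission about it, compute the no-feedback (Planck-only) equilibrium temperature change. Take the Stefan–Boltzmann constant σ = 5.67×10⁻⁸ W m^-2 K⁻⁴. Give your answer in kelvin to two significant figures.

Reference equilibrium: T_e = [S(1−α)/(4σ)]^(1/4) = 198.4 K.
Only a fraction (1−α) is absorbed and it's spread over 4πR², so ΔF = (1−α)ΔS/4 = 2.993 W m^-2.
The Planck feedback parameter is 4σT_e³ = 1.772 W m^-2/K.
So ΔT₀ = 2.993/1.772 = 1.69 K.

1.7 K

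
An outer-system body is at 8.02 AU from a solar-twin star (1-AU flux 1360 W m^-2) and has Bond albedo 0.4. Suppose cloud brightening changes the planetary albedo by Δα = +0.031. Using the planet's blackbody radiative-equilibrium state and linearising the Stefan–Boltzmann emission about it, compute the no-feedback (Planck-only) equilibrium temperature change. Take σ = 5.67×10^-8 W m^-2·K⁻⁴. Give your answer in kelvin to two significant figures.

Flux at the orbit: S = 1360/(8.02)² = 21.14 W m^-2.
The baseline emission temperature is T_e = 86.48 K.
The change in absorbed flux is Δ[S(1−α)/4] = −SΔα/4 = -0.1639 W m^-2.
Linearising σT⁴ gives d(σT⁴)/dT = 4σT_e³ = 0.1467 W m^-2 per K.
Hence the no-feedback warming is ΔF/(4σT_e³) = -1.12 K.

-1.1 K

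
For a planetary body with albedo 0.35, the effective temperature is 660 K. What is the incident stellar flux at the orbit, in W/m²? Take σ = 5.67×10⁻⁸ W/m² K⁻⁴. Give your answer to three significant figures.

Invert the energy balance for S: S = 4σT⁴/(1−α).
σT⁴ = 5.67×10⁻⁸·(660)⁴ = 10760 W/m².
S = 4·10760/0.65 = 66210 W/m².

66200 W/m²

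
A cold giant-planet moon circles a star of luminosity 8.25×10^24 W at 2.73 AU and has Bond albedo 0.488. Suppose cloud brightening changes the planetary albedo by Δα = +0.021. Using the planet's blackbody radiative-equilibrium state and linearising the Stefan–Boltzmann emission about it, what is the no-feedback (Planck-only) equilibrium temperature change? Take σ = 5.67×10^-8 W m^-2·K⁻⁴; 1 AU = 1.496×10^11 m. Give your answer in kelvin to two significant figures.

Orbital distance: d = 2.73 AU = 4.084×10^11 m.
S = L/(4πd²) = 3.936 W m^-2.
Reference equilibrium: T_e = [S(1−α)/(4σ)]^(1/4) = 54.60 K.
TOA radiative forcing: ΔF = −S·Δα/4 = −3.936·(+0.021)/4 = -0.02066 W m^-2.
The Planck feedback parameter is 4σT_e³ = 0.03691 W m^-2/K.
ΔT₀ = ΔF/λ_P = -0.02066/0.03691 = -0.560 K.

-0.56 kelvin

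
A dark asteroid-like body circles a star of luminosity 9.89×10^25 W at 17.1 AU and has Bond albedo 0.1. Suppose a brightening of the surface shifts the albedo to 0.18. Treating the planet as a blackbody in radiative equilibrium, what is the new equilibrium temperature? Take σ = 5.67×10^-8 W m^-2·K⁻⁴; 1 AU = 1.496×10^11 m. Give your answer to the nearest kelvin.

46 K

d = 17.1 × 1.496×10^11 m = 2.558×10^12 m.
S = L/(4πd²) = 1.203 W m^-2.
With the new albedo, S(1−α₂)/4 = 0.2465 W m^-2, so T₂ = 45.66 K.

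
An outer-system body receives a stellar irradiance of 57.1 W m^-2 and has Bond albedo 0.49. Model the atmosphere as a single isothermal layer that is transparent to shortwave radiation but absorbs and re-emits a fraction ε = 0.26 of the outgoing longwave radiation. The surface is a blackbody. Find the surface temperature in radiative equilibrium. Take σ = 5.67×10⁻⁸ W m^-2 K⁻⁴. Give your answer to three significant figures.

The planet radiates to space at T_e = [S(1−α)/(4σ)]^(1/4) = 106.4 K.
The surface balance (absorbed SW + ε·downward IR = σT_s⁴) with T_a⁴ = T_s⁴/2 reduces to T_s = T_e·[2/(2−ε)]^¼ = 110.2 K.

110 kelvin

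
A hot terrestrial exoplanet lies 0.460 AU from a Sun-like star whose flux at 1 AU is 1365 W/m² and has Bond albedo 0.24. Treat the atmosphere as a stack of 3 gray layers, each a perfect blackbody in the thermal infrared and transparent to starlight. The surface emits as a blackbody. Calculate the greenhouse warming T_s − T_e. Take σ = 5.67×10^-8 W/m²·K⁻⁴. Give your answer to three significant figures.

159 kelvin

Irradiance scales as 1/d², so S = 1365 W/m² × (1/0.460)² = 6451 W/m².
Top-of-atmosphere balance: σT_e⁴ = S(1−α)/4 = 1226 W/m² → T_e = 383.4 K.
Surface: T_s = (4)^¼·T_e = 542.3 K.
So the greenhouse effect raises the surface by 542.3 − 383.4 = 158.8 K.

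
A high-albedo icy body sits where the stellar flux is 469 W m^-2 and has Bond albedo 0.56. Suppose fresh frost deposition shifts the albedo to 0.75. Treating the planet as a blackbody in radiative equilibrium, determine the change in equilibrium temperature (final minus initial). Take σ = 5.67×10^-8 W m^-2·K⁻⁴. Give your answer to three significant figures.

Before: T₁ = [469.0·0.44/(4σ)]^(1/4) = 173.7 K.
With α = 0.75, T₂ = 150.8 K.
Change: 150.8 − 173.7 = -22.89 K.

-22.9 kelvin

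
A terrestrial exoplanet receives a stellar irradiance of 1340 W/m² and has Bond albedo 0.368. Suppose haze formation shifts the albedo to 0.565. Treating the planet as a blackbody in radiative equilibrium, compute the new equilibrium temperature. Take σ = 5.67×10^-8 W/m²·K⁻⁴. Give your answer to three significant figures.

225 K

New equilibrium: T₂ = [(1−0.565)·1340/(4σ)]^(1/4) = 225.2 K.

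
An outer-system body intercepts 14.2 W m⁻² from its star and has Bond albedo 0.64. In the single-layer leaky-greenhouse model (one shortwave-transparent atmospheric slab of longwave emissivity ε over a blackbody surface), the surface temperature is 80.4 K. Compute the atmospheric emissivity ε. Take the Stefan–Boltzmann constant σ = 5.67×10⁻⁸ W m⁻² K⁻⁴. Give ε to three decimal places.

Effective temperature: T_e = [S(1−α)/(4σ)]^(1/4) = 68.90 K.
Inverting T_s⁴ = 2T_e⁴/(2−ε): (T_e/T_s)⁴ = 0.5394, so ε = 2(1 − 0.5394) = 0.9212.

0.921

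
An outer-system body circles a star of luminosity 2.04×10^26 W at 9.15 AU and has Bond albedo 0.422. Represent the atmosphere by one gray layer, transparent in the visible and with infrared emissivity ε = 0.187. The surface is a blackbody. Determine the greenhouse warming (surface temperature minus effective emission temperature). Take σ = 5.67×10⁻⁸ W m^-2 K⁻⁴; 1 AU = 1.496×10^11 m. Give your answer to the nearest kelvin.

2 kelvin

Orbital distance: d = 9.15 AU = 1.369×10^12 m.
S = L/(4πd²) = 8.664 W m^-2.
The planet radiates to space at T_e = [S(1−α)/(4σ)]^(1/4) = 68.55 K.
For a single slab of emissivity ε, T_s⁴ = 2T_e⁴/(2−ε); thus T_s = 68.55·(1.103)^(1/4) = 70.25 K.
Greenhouse warming: T_s − T_e = 1.703 K.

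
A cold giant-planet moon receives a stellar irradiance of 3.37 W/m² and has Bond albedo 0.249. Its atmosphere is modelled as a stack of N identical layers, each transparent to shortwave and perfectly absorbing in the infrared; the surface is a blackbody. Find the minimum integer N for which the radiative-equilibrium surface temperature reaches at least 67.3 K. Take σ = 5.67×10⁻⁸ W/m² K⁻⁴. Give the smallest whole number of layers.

1

Top-of-atmosphere balance: σT_e⁴ = S(1−α)/4 = 0.6327 W/m² → T_e = 57.80 K.
Need (N+1)T_e⁴ ≥ T_s⁴, i.e. N+1 ≥ (67.3/57.80)⁴ = 1.838.
So N ≥ 0.838; the smallest integer is N = 1.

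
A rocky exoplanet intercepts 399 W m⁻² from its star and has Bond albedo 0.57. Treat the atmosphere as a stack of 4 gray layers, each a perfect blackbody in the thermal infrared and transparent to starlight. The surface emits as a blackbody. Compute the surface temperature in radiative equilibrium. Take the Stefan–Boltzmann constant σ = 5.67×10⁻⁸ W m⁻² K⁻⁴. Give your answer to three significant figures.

OLR = S(1−α)/4 = 42.89 W m⁻²; the top layer radiates at T_e = 165.8 K.
Layer-by-layer balance gives σT_s⁴ = (N+1)σT_e⁴, so T_s = 5^¼·165.8 = 248.0 K.

248 kelvin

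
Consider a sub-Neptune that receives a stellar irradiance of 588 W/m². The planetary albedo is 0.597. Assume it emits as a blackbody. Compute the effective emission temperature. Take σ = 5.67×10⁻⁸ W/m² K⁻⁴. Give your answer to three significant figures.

180 K

Absorbed flux (global mean): S(1−α)/4 = 588.0·0.403/4 = 59.24 W/m².
Balancing against σT⁴: T = (59.24/5.67×10⁻⁸)^(1/4) = 179.8 K.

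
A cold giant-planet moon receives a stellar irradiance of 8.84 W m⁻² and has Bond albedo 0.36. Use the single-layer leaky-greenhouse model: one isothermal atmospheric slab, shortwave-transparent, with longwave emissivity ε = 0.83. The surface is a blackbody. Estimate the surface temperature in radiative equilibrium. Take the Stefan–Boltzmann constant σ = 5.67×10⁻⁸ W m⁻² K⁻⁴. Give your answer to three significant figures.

80.8 K

At the top of the atmosphere, σT_e⁴ = S(1−α)/4 = 1.414 W m⁻², giving T_e = 70.67 K.
Surface balance with a leaky layer gives σT_s⁴ = σT_e⁴·2/(2−ε), so T_s = T_e·[2/(2−0.83)]^(1/4) = 80.81 K.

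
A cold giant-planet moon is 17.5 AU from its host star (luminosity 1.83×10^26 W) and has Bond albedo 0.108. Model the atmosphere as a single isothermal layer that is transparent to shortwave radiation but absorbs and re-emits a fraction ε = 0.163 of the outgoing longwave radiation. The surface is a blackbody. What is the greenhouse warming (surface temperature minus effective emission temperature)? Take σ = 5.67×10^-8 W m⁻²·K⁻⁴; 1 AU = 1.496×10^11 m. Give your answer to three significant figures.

d = 17.5 × 1.496×10^11 m = 2.618×10^12 m.
Spreading L over a sphere of radius d: S = 1.83×10^26/(4π·2.62×10^12²) = 2.125 W m⁻².
At the top of the atmosphere, σT_e⁴ = S(1−α)/4 = 0.4738 W m⁻², giving T_e = 53.77 K.
The surface balance (absorbed SW + ε·downward IR = σT_s⁴) with T_a⁴ = T_s⁴/2 reduces to T_s = T_e·[2/(2−ε)]^¼ = 54.92 K.
Greenhouse warming: T_s − T_e = 1.155 K.

1.15 kelvin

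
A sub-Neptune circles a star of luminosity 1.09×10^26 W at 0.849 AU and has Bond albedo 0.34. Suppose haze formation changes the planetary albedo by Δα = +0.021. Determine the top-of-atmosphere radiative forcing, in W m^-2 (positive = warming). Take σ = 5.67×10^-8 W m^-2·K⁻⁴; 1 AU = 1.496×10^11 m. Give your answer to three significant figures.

d = 0.849 × 1.496×10^11 m = 1.270×10^11 m.
Flux at the orbit: S = L/(4πd²) = 1.09×10^26/(4π·(1.27×10^11)²) = 537.7 W m^-2.
The change in absorbed flux is Δ[S(1−α)/4] = −SΔα/4 = -2.823 W m^-2.

-2.82 W m^-2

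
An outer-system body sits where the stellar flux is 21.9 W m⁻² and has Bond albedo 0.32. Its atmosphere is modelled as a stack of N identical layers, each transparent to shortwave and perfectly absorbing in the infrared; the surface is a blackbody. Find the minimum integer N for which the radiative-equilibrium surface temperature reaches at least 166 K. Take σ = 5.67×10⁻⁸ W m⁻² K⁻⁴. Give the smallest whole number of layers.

OLR = S(1−α)/4 = 3.723 W m⁻²; the top layer radiates at T_e = 90.02 K.
Need (N+1)T_e⁴ ≥ T_s⁴, i.e. N+1 ≥ (166/90.02)⁴ = 11.564.
So N ≥ 10.564; the smallest integer is N = 11.

11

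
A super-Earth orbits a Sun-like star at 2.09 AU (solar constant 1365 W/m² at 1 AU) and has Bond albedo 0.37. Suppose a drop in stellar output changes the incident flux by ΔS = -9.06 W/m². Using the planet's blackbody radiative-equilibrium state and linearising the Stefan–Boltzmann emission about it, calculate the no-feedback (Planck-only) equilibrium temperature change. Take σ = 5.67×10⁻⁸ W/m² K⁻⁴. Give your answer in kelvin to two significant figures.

-1.2 kelvin

By the inverse-square law, S = 1365/2.09² = 312.5 W/m².
Reference equilibrium: T_e = [S(1−α)/(4σ)]^(1/4) = 171.6 K.
ΔF = Δ[S(1−α)]/4 = (1−0.37)·-9.06/4 = -1.427 W/m².
The Planck feedback parameter is 4σT_e³ = 1.147 W/m²/K.
Hence the no-feedback warming is ΔF/(4σT_e³) = -1.24 K.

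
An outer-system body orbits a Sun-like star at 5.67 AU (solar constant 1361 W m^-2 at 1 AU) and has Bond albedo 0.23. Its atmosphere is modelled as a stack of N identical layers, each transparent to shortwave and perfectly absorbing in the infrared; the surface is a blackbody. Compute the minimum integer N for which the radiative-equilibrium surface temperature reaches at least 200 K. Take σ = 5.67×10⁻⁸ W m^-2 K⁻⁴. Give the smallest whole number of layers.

By the inverse-square law, S = 1361/5.67² = 42.33 W m^-2.
The effective emission temperature is T_e = [S(1−α)/(4σ)]^¼ = 109.5 K.
T_s = (N+1)^(1/4)·T_e ≥ 200 K requires N+1 ≥ (T_s/T_e)⁴ = (200/109.5)⁴ = 11.132.
So N ≥ 10.132; the smallest integer is N = 11.

11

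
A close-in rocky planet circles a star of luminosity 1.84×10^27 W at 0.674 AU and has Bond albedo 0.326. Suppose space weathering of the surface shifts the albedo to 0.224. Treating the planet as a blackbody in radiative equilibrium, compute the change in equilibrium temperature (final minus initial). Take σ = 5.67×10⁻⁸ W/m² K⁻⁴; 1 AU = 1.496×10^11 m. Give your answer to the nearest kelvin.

16 K

d = 0.674 × 1.496×10^11 m = 1.008×10^11 m.
S = L/(4πd²) = 14400 W/m².
Initial: T₁ = [S(1−0.326)/(4σ)]^(1/4) = 454.8 K.
Final:   T₂ = [S(1−0.224)/(4σ)]^(1/4) = 471.2 K.
ΔT = T₂ − T₁ = 16.31 K.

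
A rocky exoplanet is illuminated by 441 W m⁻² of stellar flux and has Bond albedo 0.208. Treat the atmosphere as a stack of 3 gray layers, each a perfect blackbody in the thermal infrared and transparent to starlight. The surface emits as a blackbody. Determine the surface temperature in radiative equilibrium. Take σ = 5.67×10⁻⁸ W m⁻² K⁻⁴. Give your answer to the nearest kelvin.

280 K

OLR = S(1−α)/4 = 87.32 W m⁻²; the top layer radiates at T_e = 198.1 K.
For an N-layer opaque stack, T_s⁴ = (N+1)T_e⁴, hence T_s = (4)^(1/4)×198.1 K = 280.2 K.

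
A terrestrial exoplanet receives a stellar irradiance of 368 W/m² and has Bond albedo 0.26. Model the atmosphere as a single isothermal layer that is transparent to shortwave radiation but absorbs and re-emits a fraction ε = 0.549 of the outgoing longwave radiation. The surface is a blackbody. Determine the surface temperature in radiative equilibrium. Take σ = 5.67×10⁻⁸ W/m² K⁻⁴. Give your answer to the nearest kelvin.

The planet radiates to space at T_e = [S(1−α)/(4σ)]^(1/4) = 186.1 K.
The surface balance (absorbed SW + ε·downward IR = σT_s⁴) with T_a⁴ = T_s⁴/2 reduces to T_s = T_e·[2/(2−ε)]^¼ = 201.7 K.

202 K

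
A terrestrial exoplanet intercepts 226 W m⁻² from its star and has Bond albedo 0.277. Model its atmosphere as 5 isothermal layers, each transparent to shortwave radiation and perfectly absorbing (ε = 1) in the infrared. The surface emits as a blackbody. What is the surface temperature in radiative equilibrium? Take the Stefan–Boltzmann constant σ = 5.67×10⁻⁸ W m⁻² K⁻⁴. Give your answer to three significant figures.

The effective emission temperature is T_e = [S(1−α)/(4σ)]^¼ = 163.8 K.
Layer-by-layer balance gives σT_s⁴ = (N+1)σT_e⁴, so T_s = 6^¼·163.8 = 256.4 K.

256 kelvin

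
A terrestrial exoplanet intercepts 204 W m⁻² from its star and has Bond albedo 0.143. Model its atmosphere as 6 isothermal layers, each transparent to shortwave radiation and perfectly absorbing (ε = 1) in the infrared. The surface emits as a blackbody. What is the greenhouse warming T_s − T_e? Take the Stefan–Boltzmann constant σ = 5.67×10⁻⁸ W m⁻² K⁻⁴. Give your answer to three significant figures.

104 kelvin

OLR = S(1−α)/4 = 43.71 W m⁻²; the top layer radiates at T_e = 166.6 K.
T_s = (N+1)^(1/4)·T_e = 271.0 K.
So the greenhouse effect raises the surface by 271.0 − 166.6 = 104.4 K.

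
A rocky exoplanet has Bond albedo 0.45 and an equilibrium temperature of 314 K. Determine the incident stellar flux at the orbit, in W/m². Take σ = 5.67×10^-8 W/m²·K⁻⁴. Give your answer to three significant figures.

4010 W/m²

From S(1−α)/4 = σT⁴: S = 4σT⁴/(1−α).
σT⁴ = 5.67×10⁻⁸·(314)⁴ = 551.2 W/m².
So S = 4×551.2/(1−0.45) = 4009 W/m².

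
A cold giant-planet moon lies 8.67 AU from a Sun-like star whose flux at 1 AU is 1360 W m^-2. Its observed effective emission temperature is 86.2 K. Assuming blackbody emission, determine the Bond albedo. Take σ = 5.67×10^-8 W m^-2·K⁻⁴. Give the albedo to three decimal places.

Flux at the orbit: S = 1360/(8.67)² = 18.09 W m^-2.
From σT⁴ = S(1−α)/4 we invert for α: 1−α = 4σT⁴/S.
σT⁴ = 3.130 W m^-2, so 4σT⁴ = 12.52 W m^-2.
Hence α = 1 − 12.52/18.09 = 0.3079.

0.308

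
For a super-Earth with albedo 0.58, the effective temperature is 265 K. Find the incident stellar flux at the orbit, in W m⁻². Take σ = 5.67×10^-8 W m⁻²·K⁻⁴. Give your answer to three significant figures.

From S(1−α)/4 = σT⁴: S = 4σT⁴/(1−α).
The emitted flux is σT⁴ = 279.6 W m⁻².
S = 4·279.6/0.42 = 2663 W m⁻².

2660 W m⁻²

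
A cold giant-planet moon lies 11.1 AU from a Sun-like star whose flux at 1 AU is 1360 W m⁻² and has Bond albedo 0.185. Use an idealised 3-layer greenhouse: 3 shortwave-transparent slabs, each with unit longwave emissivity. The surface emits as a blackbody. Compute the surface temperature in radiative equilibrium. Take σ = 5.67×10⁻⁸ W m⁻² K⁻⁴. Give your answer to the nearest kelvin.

Irradiance scales as 1/d², so S = 1360 W m⁻² × (1/11.1)² = 11.04 W m⁻².
The effective emission temperature is T_e = [S(1−α)/(4σ)]^¼ = 79.36 K.
With N = 3 opaque layers, T_s = (N+1)^(1/4)·T_e = 4^(1/4)·79.36 = 112.2 K.

112 K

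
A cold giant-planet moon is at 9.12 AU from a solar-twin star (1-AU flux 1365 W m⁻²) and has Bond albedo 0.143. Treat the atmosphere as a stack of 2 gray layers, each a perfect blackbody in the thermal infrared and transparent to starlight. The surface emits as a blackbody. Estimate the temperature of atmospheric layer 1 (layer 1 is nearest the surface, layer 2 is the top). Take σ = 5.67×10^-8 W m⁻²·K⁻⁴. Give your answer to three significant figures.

Irradiance scales as 1/d², so S = 1365 W m⁻² × (1/9.12)² = 16.41 W m⁻².
Top-of-atmosphere balance: σT_e⁴ = S(1−α)/4 = 3.516 W m⁻² → T_e = 88.74 K.
The net upward flux σT_e⁴ is constant between every pair of levels, so T_k⁴ = (N+1−k)T_e⁴.
With k = 1: T_1 = (2+1−1)^¼·88.74 K = 105.5 K.

106 kelvin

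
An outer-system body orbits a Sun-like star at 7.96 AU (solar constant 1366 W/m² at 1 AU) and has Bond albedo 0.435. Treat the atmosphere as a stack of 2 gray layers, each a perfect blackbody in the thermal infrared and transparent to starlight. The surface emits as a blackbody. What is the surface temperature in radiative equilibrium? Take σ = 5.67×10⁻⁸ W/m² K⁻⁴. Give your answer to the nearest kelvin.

By the inverse-square law, S = 1366/7.96² = 21.56 W/m².
The effective emission temperature is T_e = [S(1−α)/(4σ)]^¼ = 85.61 K.
With N = 2 opaque layers, T_s = (N+1)^(1/4)·T_e = 3^(1/4)·85.61 = 112.7 K.

113 K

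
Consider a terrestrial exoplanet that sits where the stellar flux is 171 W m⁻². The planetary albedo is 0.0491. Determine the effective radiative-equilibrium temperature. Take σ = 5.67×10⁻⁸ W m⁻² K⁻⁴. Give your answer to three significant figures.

164 kelvin

Averaging over the sphere, the absorbed flux is S(1−α)/4 = 40.65 W m⁻².
In equilibrium σT⁴ equals this, so T = 163.6 K.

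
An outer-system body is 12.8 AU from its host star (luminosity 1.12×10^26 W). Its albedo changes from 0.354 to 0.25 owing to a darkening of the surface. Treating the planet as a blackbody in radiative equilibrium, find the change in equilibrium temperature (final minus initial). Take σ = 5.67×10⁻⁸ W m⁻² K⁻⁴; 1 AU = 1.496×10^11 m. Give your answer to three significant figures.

1.95 kelvin

d = 12.8 × 1.496×10^11 m = 1.915×10^12 m.
Spreading L over a sphere of radius d: S = 1.12×10^26/(4π·1.91×10^12²) = 2.431 W m⁻².
Initial: T₁ = [S(1−0.354)/(4σ)]^(1/4) = 51.30 K.
With α = 0.25, T₂ = 53.25 K.
ΔT = T₂ − T₁ = 1.950 K.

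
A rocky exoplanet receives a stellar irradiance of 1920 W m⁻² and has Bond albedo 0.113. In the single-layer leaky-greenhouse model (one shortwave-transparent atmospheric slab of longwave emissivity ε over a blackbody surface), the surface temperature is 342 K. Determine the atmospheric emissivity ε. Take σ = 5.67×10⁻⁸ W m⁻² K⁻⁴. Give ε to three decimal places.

First, T_e = [1920·(1−0.113)/(4σ)]^(1/4) = 294.4 K.
T_s⁴ = T_e⁴·2/(2−ε) → ε = 2 − 2(T_e/T_s)⁴ = 2 − 2·(294.4/342)⁴ = 0.9022.

0.902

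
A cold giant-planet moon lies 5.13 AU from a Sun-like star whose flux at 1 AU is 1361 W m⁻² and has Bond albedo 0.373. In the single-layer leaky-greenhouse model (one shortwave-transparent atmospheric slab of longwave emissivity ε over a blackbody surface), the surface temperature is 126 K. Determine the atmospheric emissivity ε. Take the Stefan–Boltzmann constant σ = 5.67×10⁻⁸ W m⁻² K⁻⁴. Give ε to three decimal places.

0.866

By the inverse-square law, S = 1361/5.13² = 51.72 W m⁻².
First, T_e = [51.72·(1−0.373)/(4σ)]^(1/4) = 109.3 K.
T_s⁴ = T_e⁴·2/(2−ε) → ε = 2 − 2(T_e/T_s)⁴ = 2 − 2·(109.3/126)⁴ = 0.8655.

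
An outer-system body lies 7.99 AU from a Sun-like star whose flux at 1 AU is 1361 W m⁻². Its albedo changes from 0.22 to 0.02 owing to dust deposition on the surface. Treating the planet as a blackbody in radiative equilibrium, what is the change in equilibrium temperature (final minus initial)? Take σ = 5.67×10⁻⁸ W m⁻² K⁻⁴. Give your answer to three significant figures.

5.43 kelvin

Flux at the orbit: S = 1361/(7.99)² = 21.32 W m⁻².
With α = 0.22, T₁ = 92.53 K.
After:  T₂ = [21.32·0.98/(4σ)]^(1/4) = 97.97 K.
ΔT = T₂ − T₁ = 5.434 K.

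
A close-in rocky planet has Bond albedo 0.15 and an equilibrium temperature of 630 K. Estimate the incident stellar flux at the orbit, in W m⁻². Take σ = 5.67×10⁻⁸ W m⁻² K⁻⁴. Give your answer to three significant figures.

42000 W m⁻²

Invert the energy balance for S: S = 4σT⁴/(1−α).
σT⁴ = 5.67×10⁻⁸·(630)⁴ = 8932 W m⁻².
S = 4·8932/0.85 = 42030 W m⁻².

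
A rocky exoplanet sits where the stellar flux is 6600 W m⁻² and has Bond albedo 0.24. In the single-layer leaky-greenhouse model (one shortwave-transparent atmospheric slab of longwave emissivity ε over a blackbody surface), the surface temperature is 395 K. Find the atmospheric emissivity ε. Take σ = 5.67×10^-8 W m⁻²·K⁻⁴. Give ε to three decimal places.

0.183

Effective temperature: T_e = [S(1−α)/(4σ)]^(1/4) = 385.6 K.
Inverting T_s⁴ = 2T_e⁴/(2−ε): (T_e/T_s)⁴ = 0.9085, so ε = 2(1 − 0.9085) = 0.1830.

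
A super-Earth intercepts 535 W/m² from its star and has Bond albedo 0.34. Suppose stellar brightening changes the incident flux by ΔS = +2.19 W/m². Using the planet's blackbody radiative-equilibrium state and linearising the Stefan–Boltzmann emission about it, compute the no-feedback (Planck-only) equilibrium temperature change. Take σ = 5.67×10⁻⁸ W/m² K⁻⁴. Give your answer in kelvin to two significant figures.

0.20 K

The baseline emission temperature is T_e = 198.6 K.
Only a fraction (1−α) is absorbed and it's spread over 4πR², so ΔF = (1−α)ΔS/4 = 0.3613 W/m².
Linearising σT⁴ gives d(σT⁴)/dT = 4σT_e³ = 1.778 W/m² per K.
So ΔT₀ = 0.3613/1.778 = 0.203 K.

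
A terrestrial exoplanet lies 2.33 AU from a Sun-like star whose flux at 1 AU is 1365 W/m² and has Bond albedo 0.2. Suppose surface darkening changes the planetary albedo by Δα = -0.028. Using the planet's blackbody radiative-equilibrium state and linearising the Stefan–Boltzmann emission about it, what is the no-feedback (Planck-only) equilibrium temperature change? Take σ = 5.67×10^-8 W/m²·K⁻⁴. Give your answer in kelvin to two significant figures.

1.5 kelvin

Flux at the orbit: S = 1365/(2.33)² = 251.4 W/m².
The baseline emission temperature is T_e = 172.6 K.
The change in absorbed flux is Δ[S(1−α)/4] = −SΔα/4 = 1.760 W/m².
Linearising σT⁴ gives d(σT⁴)/dT = 4σT_e³ = 1.166 W/m² per K.
So ΔT₀ = 1.760/1.166 = 1.51 K.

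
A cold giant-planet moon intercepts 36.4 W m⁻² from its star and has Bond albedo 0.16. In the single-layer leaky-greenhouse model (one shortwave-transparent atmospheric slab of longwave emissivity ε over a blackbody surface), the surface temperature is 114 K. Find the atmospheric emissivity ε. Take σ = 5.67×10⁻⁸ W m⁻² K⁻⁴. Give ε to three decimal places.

Effective temperature: T_e = [S(1−α)/(4σ)]^(1/4) = 107.8 K.
Since (2−ε)/2 = (T_e/T_s)⁴ = 0.7982, ε = 0.4036.

0.404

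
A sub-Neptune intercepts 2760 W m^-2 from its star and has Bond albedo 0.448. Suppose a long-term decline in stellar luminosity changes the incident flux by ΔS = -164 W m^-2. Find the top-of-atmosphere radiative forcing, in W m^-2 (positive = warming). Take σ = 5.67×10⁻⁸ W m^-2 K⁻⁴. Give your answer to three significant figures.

ΔF = Δ[S(1−α)]/4 = (1−0.448)·-164/4 = -22.63 W m^-2.

-22.6 W m^-2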